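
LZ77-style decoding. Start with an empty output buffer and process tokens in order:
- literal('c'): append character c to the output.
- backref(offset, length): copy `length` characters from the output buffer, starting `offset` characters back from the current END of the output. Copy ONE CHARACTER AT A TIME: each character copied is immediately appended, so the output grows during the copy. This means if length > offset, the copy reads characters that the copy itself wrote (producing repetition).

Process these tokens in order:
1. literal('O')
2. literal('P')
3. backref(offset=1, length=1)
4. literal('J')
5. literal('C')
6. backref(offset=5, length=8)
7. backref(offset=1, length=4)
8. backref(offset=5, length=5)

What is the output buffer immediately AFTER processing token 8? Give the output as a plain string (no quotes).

Token 1: literal('O'). Output: "O"
Token 2: literal('P'). Output: "OP"
Token 3: backref(off=1, len=1). Copied 'P' from pos 1. Output: "OPP"
Token 4: literal('J'). Output: "OPPJ"
Token 5: literal('C'). Output: "OPPJC"
Token 6: backref(off=5, len=8) (overlapping!). Copied 'OPPJCOPP' from pos 0. Output: "OPPJCOPPJCOPP"
Token 7: backref(off=1, len=4) (overlapping!). Copied 'PPPP' from pos 12. Output: "OPPJCOPPJCOPPPPPP"
Token 8: backref(off=5, len=5). Copied 'PPPPP' from pos 12. Output: "OPPJCOPPJCOPPPPPPPPPPP"

Answer: OPPJCOPPJCOPPPPPPPPPPP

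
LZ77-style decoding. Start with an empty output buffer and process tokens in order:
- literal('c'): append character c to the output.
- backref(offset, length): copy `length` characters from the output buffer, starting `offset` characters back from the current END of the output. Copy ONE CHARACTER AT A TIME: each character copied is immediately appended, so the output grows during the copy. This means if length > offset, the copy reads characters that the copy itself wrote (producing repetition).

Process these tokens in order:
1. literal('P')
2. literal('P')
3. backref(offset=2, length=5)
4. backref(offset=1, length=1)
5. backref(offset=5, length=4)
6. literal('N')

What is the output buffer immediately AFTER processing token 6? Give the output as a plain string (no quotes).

Answer: PPPPPPPPPPPPN

Derivation:
Token 1: literal('P'). Output: "P"
Token 2: literal('P'). Output: "PP"
Token 3: backref(off=2, len=5) (overlapping!). Copied 'PPPPP' from pos 0. Output: "PPPPPPP"
Token 4: backref(off=1, len=1). Copied 'P' from pos 6. Output: "PPPPPPPP"
Token 5: backref(off=5, len=4). Copied 'PPPP' from pos 3. Output: "PPPPPPPPPPPP"
Token 6: literal('N'). Output: "PPPPPPPPPPPPN"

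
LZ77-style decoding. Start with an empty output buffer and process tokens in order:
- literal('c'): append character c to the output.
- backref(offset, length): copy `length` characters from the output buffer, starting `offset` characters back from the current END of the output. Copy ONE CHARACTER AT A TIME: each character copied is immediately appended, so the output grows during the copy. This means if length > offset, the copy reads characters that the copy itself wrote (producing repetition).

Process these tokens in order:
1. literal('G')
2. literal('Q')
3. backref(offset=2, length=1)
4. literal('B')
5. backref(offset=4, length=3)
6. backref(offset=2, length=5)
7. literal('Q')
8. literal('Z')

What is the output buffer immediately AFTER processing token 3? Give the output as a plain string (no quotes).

Token 1: literal('G'). Output: "G"
Token 2: literal('Q'). Output: "GQ"
Token 3: backref(off=2, len=1). Copied 'G' from pos 0. Output: "GQG"

Answer: GQG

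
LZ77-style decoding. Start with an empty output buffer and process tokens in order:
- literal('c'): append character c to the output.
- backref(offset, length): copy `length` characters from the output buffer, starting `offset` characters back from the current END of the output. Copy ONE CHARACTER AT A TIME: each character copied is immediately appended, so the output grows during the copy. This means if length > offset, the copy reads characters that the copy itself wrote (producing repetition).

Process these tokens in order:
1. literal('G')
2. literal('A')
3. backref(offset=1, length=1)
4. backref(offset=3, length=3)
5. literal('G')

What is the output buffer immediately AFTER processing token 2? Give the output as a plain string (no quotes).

Answer: GA

Derivation:
Token 1: literal('G'). Output: "G"
Token 2: literal('A'). Output: "GA"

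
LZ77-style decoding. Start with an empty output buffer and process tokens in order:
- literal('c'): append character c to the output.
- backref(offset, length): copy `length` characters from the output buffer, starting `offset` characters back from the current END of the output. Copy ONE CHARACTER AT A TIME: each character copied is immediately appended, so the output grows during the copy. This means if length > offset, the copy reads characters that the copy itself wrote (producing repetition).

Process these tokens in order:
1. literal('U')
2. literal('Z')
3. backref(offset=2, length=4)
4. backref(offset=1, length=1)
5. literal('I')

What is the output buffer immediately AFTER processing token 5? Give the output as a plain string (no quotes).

Token 1: literal('U'). Output: "U"
Token 2: literal('Z'). Output: "UZ"
Token 3: backref(off=2, len=4) (overlapping!). Copied 'UZUZ' from pos 0. Output: "UZUZUZ"
Token 4: backref(off=1, len=1). Copied 'Z' from pos 5. Output: "UZUZUZZ"
Token 5: literal('I'). Output: "UZUZUZZI"

Answer: UZUZUZZI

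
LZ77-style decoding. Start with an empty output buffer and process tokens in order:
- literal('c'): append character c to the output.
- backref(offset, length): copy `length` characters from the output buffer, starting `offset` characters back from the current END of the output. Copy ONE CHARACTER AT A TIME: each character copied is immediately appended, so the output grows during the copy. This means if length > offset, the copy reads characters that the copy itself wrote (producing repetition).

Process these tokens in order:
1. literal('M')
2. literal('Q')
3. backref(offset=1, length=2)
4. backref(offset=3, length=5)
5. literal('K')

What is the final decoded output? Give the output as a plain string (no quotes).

Answer: MQQQQQQQQK

Derivation:
Token 1: literal('M'). Output: "M"
Token 2: literal('Q'). Output: "MQ"
Token 3: backref(off=1, len=2) (overlapping!). Copied 'QQ' from pos 1. Output: "MQQQ"
Token 4: backref(off=3, len=5) (overlapping!). Copied 'QQQQQ' from pos 1. Output: "MQQQQQQQQ"
Token 5: literal('K'). Output: "MQQQQQQQQK"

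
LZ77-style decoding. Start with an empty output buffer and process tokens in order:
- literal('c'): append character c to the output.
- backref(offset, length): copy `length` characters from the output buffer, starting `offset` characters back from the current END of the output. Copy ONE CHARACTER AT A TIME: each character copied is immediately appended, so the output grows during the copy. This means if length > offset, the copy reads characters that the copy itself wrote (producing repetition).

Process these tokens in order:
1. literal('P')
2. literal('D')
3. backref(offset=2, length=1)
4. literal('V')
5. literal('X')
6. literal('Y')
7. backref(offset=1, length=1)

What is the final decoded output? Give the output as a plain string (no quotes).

Answer: PDPVXYY

Derivation:
Token 1: literal('P'). Output: "P"
Token 2: literal('D'). Output: "PD"
Token 3: backref(off=2, len=1). Copied 'P' from pos 0. Output: "PDP"
Token 4: literal('V'). Output: "PDPV"
Token 5: literal('X'). Output: "PDPVX"
Token 6: literal('Y'). Output: "PDPVXY"
Token 7: backref(off=1, len=1). Copied 'Y' from pos 5. Output: "PDPVXYY"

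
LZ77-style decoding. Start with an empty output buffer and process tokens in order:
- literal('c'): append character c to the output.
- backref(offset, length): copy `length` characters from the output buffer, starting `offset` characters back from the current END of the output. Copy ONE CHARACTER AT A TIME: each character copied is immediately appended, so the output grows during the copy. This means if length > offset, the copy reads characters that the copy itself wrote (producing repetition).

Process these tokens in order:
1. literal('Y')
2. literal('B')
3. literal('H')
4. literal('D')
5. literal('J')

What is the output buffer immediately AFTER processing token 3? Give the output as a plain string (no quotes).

Answer: YBH

Derivation:
Token 1: literal('Y'). Output: "Y"
Token 2: literal('B'). Output: "YB"
Token 3: literal('H'). Output: "YBH"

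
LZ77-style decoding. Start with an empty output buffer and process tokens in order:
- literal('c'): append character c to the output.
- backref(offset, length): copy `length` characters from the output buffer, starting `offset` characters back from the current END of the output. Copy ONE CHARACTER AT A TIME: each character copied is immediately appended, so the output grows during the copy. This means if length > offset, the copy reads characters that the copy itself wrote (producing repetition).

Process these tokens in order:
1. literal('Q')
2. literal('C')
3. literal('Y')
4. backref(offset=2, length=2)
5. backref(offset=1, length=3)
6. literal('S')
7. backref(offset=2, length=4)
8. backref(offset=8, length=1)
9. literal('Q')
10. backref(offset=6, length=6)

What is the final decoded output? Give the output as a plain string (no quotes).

Token 1: literal('Q'). Output: "Q"
Token 2: literal('C'). Output: "QC"
Token 3: literal('Y'). Output: "QCY"
Token 4: backref(off=2, len=2). Copied 'CY' from pos 1. Output: "QCYCY"
Token 5: backref(off=1, len=3) (overlapping!). Copied 'YYY' from pos 4. Output: "QCYCYYYY"
Token 6: literal('S'). Output: "QCYCYYYYS"
Token 7: backref(off=2, len=4) (overlapping!). Copied 'YSYS' from pos 7. Output: "QCYCYYYYSYSYS"
Token 8: backref(off=8, len=1). Copied 'Y' from pos 5. Output: "QCYCYYYYSYSYSY"
Token 9: literal('Q'). Output: "QCYCYYYYSYSYSYQ"
Token 10: backref(off=6, len=6). Copied 'YSYSYQ' from pos 9. Output: "QCYCYYYYSYSYSYQYSYSYQ"

Answer: QCYCYYYYSYSYSYQYSYSYQ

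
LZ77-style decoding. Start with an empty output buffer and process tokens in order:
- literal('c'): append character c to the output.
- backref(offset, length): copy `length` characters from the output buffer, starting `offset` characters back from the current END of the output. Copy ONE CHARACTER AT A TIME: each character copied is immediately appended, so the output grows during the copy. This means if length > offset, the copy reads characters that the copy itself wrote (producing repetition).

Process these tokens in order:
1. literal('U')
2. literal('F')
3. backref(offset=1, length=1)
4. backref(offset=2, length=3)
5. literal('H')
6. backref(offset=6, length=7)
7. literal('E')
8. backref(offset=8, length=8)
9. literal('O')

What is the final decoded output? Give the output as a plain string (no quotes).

Token 1: literal('U'). Output: "U"
Token 2: literal('F'). Output: "UF"
Token 3: backref(off=1, len=1). Copied 'F' from pos 1. Output: "UFF"
Token 4: backref(off=2, len=3) (overlapping!). Copied 'FFF' from pos 1. Output: "UFFFFF"
Token 5: literal('H'). Output: "UFFFFFH"
Token 6: backref(off=6, len=7) (overlapping!). Copied 'FFFFFHF' from pos 1. Output: "UFFFFFHFFFFFHF"
Token 7: literal('E'). Output: "UFFFFFHFFFFFHFE"
Token 8: backref(off=8, len=8). Copied 'FFFFFHFE' from pos 7. Output: "UFFFFFHFFFFFHFEFFFFFHFE"
Token 9: literal('O'). Output: "UFFFFFHFFFFFHFEFFFFFHFEO"

Answer: UFFFFFHFFFFFHFEFFFFFHFEO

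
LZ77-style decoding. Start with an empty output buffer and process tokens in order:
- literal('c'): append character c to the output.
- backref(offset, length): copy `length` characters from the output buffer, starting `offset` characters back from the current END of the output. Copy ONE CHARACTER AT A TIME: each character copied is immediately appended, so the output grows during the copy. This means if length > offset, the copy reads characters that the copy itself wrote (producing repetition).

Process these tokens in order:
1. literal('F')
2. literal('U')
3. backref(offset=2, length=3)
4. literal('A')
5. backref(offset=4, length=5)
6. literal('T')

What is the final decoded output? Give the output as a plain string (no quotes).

Answer: FUFUFAFUFAFT

Derivation:
Token 1: literal('F'). Output: "F"
Token 2: literal('U'). Output: "FU"
Token 3: backref(off=2, len=3) (overlapping!). Copied 'FUF' from pos 0. Output: "FUFUF"
Token 4: literal('A'). Output: "FUFUFA"
Token 5: backref(off=4, len=5) (overlapping!). Copied 'FUFAF' from pos 2. Output: "FUFUFAFUFAF"
Token 6: literal('T'). Output: "FUFUFAFUFAFT"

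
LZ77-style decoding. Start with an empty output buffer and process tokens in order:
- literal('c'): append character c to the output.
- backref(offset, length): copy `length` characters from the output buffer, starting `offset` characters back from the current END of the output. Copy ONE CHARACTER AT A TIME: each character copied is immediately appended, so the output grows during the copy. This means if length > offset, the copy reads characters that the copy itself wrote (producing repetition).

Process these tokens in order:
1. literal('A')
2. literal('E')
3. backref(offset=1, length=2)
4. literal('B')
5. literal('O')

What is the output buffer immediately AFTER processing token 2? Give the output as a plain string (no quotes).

Token 1: literal('A'). Output: "A"
Token 2: literal('E'). Output: "AE"

Answer: AE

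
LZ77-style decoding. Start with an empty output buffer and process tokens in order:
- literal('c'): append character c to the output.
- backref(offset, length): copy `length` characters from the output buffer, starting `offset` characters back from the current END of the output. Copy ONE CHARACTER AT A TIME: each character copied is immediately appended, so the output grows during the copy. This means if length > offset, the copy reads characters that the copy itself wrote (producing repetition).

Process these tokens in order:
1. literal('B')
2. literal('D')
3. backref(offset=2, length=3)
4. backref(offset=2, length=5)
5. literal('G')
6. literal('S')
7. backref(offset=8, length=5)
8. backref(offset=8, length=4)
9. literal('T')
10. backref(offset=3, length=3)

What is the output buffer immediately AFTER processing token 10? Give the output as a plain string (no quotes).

Token 1: literal('B'). Output: "B"
Token 2: literal('D'). Output: "BD"
Token 3: backref(off=2, len=3) (overlapping!). Copied 'BDB' from pos 0. Output: "BDBDB"
Token 4: backref(off=2, len=5) (overlapping!). Copied 'DBDBD' from pos 3. Output: "BDBDBDBDBD"
Token 5: literal('G'). Output: "BDBDBDBDBDG"
Token 6: literal('S'). Output: "BDBDBDBDBDGS"
Token 7: backref(off=8, len=5). Copied 'BDBDB' from pos 4. Output: "BDBDBDBDBDGSBDBDB"
Token 8: backref(off=8, len=4). Copied 'DGSB' from pos 9. Output: "BDBDBDBDBDGSBDBDBDGSB"
Token 9: literal('T'). Output: "BDBDBDBDBDGSBDBDBDGSBT"
Token 10: backref(off=3, len=3). Copied 'SBT' from pos 19. Output: "BDBDBDBDBDGSBDBDBDGSBTSBT"

Answer: BDBDBDBDBDGSBDBDBDGSBTSBT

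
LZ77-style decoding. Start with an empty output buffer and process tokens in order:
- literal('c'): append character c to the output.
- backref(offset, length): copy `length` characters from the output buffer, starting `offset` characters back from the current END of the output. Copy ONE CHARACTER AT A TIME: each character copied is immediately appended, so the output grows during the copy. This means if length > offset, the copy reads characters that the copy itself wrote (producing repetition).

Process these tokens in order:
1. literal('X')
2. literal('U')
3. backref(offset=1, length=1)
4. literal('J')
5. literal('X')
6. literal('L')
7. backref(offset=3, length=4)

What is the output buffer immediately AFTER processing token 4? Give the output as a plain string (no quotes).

Answer: XUUJ

Derivation:
Token 1: literal('X'). Output: "X"
Token 2: literal('U'). Output: "XU"
Token 3: backref(off=1, len=1). Copied 'U' from pos 1. Output: "XUU"
Token 4: literal('J'). Output: "XUUJ"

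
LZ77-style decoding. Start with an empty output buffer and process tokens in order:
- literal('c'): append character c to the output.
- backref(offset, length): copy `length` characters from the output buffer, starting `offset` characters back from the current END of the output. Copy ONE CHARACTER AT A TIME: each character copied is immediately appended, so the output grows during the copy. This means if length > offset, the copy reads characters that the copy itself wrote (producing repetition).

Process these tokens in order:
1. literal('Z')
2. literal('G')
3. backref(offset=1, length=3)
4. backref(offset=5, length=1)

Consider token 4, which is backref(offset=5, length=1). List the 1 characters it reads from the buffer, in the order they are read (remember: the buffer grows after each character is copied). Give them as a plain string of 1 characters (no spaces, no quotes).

Token 1: literal('Z'). Output: "Z"
Token 2: literal('G'). Output: "ZG"
Token 3: backref(off=1, len=3) (overlapping!). Copied 'GGG' from pos 1. Output: "ZGGGG"
Token 4: backref(off=5, len=1). Buffer before: "ZGGGG" (len 5)
  byte 1: read out[0]='Z', append. Buffer now: "ZGGGGZ"

Answer: Z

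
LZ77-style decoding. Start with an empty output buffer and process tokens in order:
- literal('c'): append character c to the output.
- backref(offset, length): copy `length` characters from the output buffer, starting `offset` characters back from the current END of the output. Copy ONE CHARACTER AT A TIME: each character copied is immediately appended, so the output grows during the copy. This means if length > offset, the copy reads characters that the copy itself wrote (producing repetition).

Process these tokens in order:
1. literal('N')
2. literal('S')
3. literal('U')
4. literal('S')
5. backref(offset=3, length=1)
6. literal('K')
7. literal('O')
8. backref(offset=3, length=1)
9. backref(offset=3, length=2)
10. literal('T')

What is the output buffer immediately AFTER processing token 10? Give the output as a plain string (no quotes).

Answer: NSUSSKOSKOT

Derivation:
Token 1: literal('N'). Output: "N"
Token 2: literal('S'). Output: "NS"
Token 3: literal('U'). Output: "NSU"
Token 4: literal('S'). Output: "NSUS"
Token 5: backref(off=3, len=1). Copied 'S' from pos 1. Output: "NSUSS"
Token 6: literal('K'). Output: "NSUSSK"
Token 7: literal('O'). Output: "NSUSSKO"
Token 8: backref(off=3, len=1). Copied 'S' from pos 4. Output: "NSUSSKOS"
Token 9: backref(off=3, len=2). Copied 'KO' from pos 5. Output: "NSUSSKOSKO"
Token 10: literal('T'). Output: "NSUSSKOSKOT"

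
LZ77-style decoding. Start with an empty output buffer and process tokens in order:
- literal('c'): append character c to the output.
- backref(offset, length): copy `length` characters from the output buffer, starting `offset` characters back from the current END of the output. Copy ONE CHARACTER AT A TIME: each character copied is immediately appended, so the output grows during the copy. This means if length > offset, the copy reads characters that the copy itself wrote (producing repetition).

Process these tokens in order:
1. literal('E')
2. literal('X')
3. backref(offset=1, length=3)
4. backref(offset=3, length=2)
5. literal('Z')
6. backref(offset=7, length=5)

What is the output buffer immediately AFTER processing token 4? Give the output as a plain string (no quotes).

Answer: EXXXXXX

Derivation:
Token 1: literal('E'). Output: "E"
Token 2: literal('X'). Output: "EX"
Token 3: backref(off=1, len=3) (overlapping!). Copied 'XXX' from pos 1. Output: "EXXXX"
Token 4: backref(off=3, len=2). Copied 'XX' from pos 2. Output: "EXXXXXX"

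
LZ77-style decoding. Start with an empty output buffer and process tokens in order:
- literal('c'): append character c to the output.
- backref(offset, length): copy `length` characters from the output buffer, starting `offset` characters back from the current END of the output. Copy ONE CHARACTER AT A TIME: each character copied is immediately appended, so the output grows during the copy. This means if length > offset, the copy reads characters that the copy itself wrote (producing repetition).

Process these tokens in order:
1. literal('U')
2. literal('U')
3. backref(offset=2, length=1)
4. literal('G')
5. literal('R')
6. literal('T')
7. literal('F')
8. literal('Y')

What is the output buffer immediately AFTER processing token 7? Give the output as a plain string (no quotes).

Answer: UUUGRTF

Derivation:
Token 1: literal('U'). Output: "U"
Token 2: literal('U'). Output: "UU"
Token 3: backref(off=2, len=1). Copied 'U' from pos 0. Output: "UUU"
Token 4: literal('G'). Output: "UUUG"
Token 5: literal('R'). Output: "UUUGR"
Token 6: literal('T'). Output: "UUUGRT"
Token 7: literal('F'). Output: "UUUGRTF"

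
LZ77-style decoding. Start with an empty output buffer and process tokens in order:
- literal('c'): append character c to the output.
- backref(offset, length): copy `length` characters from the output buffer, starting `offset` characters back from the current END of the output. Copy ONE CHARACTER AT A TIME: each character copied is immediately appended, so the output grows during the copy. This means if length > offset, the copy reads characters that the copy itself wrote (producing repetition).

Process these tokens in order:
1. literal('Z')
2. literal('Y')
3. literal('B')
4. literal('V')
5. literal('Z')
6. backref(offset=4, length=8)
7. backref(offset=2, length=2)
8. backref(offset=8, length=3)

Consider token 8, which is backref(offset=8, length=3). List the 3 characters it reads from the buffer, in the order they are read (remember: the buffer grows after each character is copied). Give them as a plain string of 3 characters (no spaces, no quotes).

Answer: VZY

Derivation:
Token 1: literal('Z'). Output: "Z"
Token 2: literal('Y'). Output: "ZY"
Token 3: literal('B'). Output: "ZYB"
Token 4: literal('V'). Output: "ZYBV"
Token 5: literal('Z'). Output: "ZYBVZ"
Token 6: backref(off=4, len=8) (overlapping!). Copied 'YBVZYBVZ' from pos 1. Output: "ZYBVZYBVZYBVZ"
Token 7: backref(off=2, len=2). Copied 'VZ' from pos 11. Output: "ZYBVZYBVZYBVZVZ"
Token 8: backref(off=8, len=3). Buffer before: "ZYBVZYBVZYBVZVZ" (len 15)
  byte 1: read out[7]='V', append. Buffer now: "ZYBVZYBVZYBVZVZV"
  byte 2: read out[8]='Z', append. Buffer now: "ZYBVZYBVZYBVZVZVZ"
  byte 3: read out[9]='Y', append. Buffer now: "ZYBVZYBVZYBVZVZVZY"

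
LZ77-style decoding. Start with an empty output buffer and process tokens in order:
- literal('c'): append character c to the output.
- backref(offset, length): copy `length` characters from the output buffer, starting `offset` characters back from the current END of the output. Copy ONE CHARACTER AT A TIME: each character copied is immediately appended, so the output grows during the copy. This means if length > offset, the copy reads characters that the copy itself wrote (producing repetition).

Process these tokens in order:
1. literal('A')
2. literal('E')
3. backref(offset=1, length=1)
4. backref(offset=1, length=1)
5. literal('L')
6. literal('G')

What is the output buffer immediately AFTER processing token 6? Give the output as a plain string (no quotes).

Answer: AEEELG

Derivation:
Token 1: literal('A'). Output: "A"
Token 2: literal('E'). Output: "AE"
Token 3: backref(off=1, len=1). Copied 'E' from pos 1. Output: "AEE"
Token 4: backref(off=1, len=1). Copied 'E' from pos 2. Output: "AEEE"
Token 5: literal('L'). Output: "AEEEL"
Token 6: literal('G'). Output: "AEEELG"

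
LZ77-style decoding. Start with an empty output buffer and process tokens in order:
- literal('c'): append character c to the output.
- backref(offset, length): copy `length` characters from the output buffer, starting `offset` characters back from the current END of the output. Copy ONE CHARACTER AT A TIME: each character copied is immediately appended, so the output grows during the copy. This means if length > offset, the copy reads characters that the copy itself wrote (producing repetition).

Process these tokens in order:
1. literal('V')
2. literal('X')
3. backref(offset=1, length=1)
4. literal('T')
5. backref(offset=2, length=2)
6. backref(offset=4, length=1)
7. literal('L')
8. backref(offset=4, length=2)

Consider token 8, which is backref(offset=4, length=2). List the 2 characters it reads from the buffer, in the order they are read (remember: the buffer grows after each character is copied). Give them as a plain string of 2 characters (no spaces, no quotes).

Token 1: literal('V'). Output: "V"
Token 2: literal('X'). Output: "VX"
Token 3: backref(off=1, len=1). Copied 'X' from pos 1. Output: "VXX"
Token 4: literal('T'). Output: "VXXT"
Token 5: backref(off=2, len=2). Copied 'XT' from pos 2. Output: "VXXTXT"
Token 6: backref(off=4, len=1). Copied 'X' from pos 2. Output: "VXXTXTX"
Token 7: literal('L'). Output: "VXXTXTXL"
Token 8: backref(off=4, len=2). Buffer before: "VXXTXTXL" (len 8)
  byte 1: read out[4]='X', append. Buffer now: "VXXTXTXLX"
  byte 2: read out[5]='T', append. Buffer now: "VXXTXTXLXT"

Answer: XT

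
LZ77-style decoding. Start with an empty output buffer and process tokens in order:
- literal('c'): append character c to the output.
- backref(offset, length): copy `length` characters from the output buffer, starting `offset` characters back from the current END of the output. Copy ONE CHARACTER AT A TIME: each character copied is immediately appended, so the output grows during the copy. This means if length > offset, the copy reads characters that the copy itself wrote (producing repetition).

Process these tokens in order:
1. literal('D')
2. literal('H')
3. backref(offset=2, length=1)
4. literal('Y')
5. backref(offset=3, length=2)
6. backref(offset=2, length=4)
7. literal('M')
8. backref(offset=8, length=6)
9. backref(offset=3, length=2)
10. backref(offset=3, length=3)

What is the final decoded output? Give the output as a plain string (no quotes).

Answer: DHDYHDHDHDMYHDHDHHDHHD

Derivation:
Token 1: literal('D'). Output: "D"
Token 2: literal('H'). Output: "DH"
Token 3: backref(off=2, len=1). Copied 'D' from pos 0. Output: "DHD"
Token 4: literal('Y'). Output: "DHDY"
Token 5: backref(off=3, len=2). Copied 'HD' from pos 1. Output: "DHDYHD"
Token 6: backref(off=2, len=4) (overlapping!). Copied 'HDHD' from pos 4. Output: "DHDYHDHDHD"
Token 7: literal('M'). Output: "DHDYHDHDHDM"
Token 8: backref(off=8, len=6). Copied 'YHDHDH' from pos 3. Output: "DHDYHDHDHDMYHDHDH"
Token 9: backref(off=3, len=2). Copied 'HD' from pos 14. Output: "DHDYHDHDHDMYHDHDHHD"
Token 10: backref(off=3, len=3). Copied 'HHD' from pos 16. Output: "DHDYHDHDHDMYHDHDHHDHHD"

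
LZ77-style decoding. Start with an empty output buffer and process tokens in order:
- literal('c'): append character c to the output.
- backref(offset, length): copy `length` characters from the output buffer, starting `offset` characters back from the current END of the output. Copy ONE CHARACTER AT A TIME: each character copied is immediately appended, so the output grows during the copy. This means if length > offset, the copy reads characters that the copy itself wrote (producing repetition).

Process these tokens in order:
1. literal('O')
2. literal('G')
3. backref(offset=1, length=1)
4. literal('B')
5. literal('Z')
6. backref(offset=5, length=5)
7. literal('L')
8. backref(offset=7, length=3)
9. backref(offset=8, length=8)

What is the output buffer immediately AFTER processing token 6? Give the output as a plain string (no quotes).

Answer: OGGBZOGGBZ

Derivation:
Token 1: literal('O'). Output: "O"
Token 2: literal('G'). Output: "OG"
Token 3: backref(off=1, len=1). Copied 'G' from pos 1. Output: "OGG"
Token 4: literal('B'). Output: "OGGB"
Token 5: literal('Z'). Output: "OGGBZ"
Token 6: backref(off=5, len=5). Copied 'OGGBZ' from pos 0. Output: "OGGBZOGGBZ"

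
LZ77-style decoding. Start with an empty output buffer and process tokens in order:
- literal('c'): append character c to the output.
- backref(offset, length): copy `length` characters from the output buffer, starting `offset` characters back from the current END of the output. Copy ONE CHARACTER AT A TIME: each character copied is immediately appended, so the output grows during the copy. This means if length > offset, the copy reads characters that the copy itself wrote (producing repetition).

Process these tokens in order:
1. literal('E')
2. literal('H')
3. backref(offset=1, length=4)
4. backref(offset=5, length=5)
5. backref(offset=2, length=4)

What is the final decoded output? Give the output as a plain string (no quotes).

Answer: EHHHHHHHHHHHHHH

Derivation:
Token 1: literal('E'). Output: "E"
Token 2: literal('H'). Output: "EH"
Token 3: backref(off=1, len=4) (overlapping!). Copied 'HHHH' from pos 1. Output: "EHHHHH"
Token 4: backref(off=5, len=5). Copied 'HHHHH' from pos 1. Output: "EHHHHHHHHHH"
Token 5: backref(off=2, len=4) (overlapping!). Copied 'HHHH' from pos 9. Output: "EHHHHHHHHHHHHHH"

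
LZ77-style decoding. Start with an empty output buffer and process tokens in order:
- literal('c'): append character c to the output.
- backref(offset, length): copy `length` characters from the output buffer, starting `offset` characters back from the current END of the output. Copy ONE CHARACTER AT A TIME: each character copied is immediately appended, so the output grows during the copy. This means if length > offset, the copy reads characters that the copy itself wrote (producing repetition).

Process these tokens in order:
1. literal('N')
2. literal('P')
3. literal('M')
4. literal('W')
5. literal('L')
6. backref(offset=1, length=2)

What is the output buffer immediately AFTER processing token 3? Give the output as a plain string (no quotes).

Token 1: literal('N'). Output: "N"
Token 2: literal('P'). Output: "NP"
Token 3: literal('M'). Output: "NPM"

Answer: NPM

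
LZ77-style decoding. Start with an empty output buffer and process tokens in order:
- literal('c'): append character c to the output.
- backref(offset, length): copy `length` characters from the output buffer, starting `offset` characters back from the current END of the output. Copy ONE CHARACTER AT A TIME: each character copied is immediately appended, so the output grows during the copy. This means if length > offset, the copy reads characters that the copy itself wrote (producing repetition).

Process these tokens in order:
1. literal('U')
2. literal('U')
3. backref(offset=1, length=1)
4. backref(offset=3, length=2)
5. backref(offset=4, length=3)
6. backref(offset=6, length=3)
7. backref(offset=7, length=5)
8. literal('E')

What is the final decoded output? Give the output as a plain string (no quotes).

Token 1: literal('U'). Output: "U"
Token 2: literal('U'). Output: "UU"
Token 3: backref(off=1, len=1). Copied 'U' from pos 1. Output: "UUU"
Token 4: backref(off=3, len=2). Copied 'UU' from pos 0. Output: "UUUUU"
Token 5: backref(off=4, len=3). Copied 'UUU' from pos 1. Output: "UUUUUUUU"
Token 6: backref(off=6, len=3). Copied 'UUU' from pos 2. Output: "UUUUUUUUUUU"
Token 7: backref(off=7, len=5). Copied 'UUUUU' from pos 4. Output: "UUUUUUUUUUUUUUUU"
Token 8: literal('E'). Output: "UUUUUUUUUUUUUUUUE"

Answer: UUUUUUUUUUUUUUUUE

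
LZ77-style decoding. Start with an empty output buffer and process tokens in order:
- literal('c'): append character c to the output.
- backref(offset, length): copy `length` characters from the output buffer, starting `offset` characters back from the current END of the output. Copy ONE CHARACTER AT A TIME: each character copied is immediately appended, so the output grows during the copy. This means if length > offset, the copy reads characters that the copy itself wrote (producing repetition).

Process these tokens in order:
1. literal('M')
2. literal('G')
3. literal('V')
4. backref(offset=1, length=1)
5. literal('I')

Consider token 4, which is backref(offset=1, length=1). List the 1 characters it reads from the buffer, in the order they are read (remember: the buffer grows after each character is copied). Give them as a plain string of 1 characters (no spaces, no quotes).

Answer: V

Derivation:
Token 1: literal('M'). Output: "M"
Token 2: literal('G'). Output: "MG"
Token 3: literal('V'). Output: "MGV"
Token 4: backref(off=1, len=1). Buffer before: "MGV" (len 3)
  byte 1: read out[2]='V', append. Buffer now: "MGVV"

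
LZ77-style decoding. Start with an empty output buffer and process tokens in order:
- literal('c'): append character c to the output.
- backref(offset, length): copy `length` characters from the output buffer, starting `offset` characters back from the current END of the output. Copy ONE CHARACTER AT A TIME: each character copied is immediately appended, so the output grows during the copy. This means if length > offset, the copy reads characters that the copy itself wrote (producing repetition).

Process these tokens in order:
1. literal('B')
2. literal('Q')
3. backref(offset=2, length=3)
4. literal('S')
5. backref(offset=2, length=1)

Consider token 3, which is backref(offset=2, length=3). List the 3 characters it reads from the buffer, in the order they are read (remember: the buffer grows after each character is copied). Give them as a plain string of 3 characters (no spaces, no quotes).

Token 1: literal('B'). Output: "B"
Token 2: literal('Q'). Output: "BQ"
Token 3: backref(off=2, len=3). Buffer before: "BQ" (len 2)
  byte 1: read out[0]='B', append. Buffer now: "BQB"
  byte 2: read out[1]='Q', append. Buffer now: "BQBQ"
  byte 3: read out[2]='B', append. Buffer now: "BQBQB"

Answer: BQB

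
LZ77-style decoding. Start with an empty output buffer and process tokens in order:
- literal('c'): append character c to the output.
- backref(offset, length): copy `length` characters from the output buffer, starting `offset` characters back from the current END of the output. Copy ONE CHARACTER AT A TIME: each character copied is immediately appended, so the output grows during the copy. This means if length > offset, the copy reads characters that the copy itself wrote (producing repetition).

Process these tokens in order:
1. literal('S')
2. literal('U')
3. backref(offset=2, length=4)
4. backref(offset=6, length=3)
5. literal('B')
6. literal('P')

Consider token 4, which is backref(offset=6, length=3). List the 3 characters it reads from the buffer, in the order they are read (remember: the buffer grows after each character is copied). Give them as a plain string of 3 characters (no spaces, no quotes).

Token 1: literal('S'). Output: "S"
Token 2: literal('U'). Output: "SU"
Token 3: backref(off=2, len=4) (overlapping!). Copied 'SUSU' from pos 0. Output: "SUSUSU"
Token 4: backref(off=6, len=3). Buffer before: "SUSUSU" (len 6)
  byte 1: read out[0]='S', append. Buffer now: "SUSUSUS"
  byte 2: read out[1]='U', append. Buffer now: "SUSUSUSU"
  byte 3: read out[2]='S', append. Buffer now: "SUSUSUSUS"

Answer: SUS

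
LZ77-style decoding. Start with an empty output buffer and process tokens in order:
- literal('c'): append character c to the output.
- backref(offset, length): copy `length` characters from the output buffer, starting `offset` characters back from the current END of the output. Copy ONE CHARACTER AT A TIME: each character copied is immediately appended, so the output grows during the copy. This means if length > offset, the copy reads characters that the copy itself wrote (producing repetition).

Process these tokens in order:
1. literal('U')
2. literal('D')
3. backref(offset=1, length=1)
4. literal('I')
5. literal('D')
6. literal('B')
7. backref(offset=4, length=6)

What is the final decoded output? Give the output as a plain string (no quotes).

Token 1: literal('U'). Output: "U"
Token 2: literal('D'). Output: "UD"
Token 3: backref(off=1, len=1). Copied 'D' from pos 1. Output: "UDD"
Token 4: literal('I'). Output: "UDDI"
Token 5: literal('D'). Output: "UDDID"
Token 6: literal('B'). Output: "UDDIDB"
Token 7: backref(off=4, len=6) (overlapping!). Copied 'DIDBDI' from pos 2. Output: "UDDIDBDIDBDI"

Answer: UDDIDBDIDBDI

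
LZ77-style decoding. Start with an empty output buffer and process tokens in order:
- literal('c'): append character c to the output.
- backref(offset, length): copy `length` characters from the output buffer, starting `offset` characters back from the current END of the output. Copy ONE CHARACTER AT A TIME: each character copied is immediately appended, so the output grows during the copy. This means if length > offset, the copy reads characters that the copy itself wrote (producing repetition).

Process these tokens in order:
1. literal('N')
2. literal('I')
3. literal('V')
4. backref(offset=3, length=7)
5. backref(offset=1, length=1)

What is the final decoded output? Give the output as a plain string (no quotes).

Answer: NIVNIVNIVNN

Derivation:
Token 1: literal('N'). Output: "N"
Token 2: literal('I'). Output: "NI"
Token 3: literal('V'). Output: "NIV"
Token 4: backref(off=3, len=7) (overlapping!). Copied 'NIVNIVN' from pos 0. Output: "NIVNIVNIVN"
Token 5: backref(off=1, len=1). Copied 'N' from pos 9. Output: "NIVNIVNIVNN"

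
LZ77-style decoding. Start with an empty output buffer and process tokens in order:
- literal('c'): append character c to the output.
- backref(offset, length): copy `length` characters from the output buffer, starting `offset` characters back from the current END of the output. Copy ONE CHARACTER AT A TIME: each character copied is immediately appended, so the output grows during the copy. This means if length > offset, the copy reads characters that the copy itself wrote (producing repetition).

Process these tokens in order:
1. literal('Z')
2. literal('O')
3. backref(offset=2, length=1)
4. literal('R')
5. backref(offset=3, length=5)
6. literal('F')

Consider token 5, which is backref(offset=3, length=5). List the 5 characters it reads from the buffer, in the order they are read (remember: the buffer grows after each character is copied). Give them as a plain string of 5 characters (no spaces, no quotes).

Answer: OZROZ

Derivation:
Token 1: literal('Z'). Output: "Z"
Token 2: literal('O'). Output: "ZO"
Token 3: backref(off=2, len=1). Copied 'Z' from pos 0. Output: "ZOZ"
Token 4: literal('R'). Output: "ZOZR"
Token 5: backref(off=3, len=5). Buffer before: "ZOZR" (len 4)
  byte 1: read out[1]='O', append. Buffer now: "ZOZRO"
  byte 2: read out[2]='Z', append. Buffer now: "ZOZROZ"
  byte 3: read out[3]='R', append. Buffer now: "ZOZROZR"
  byte 4: read out[4]='O', append. Buffer now: "ZOZROZRO"
  byte 5: read out[5]='Z', append. Buffer now: "ZOZROZROZ"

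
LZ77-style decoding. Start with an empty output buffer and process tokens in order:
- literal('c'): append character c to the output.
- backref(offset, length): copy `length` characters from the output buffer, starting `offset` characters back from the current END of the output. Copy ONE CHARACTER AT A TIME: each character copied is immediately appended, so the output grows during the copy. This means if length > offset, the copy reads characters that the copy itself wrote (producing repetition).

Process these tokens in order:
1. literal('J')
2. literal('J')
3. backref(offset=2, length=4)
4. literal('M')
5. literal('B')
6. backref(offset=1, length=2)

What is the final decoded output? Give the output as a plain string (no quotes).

Answer: JJJJJJMBBB

Derivation:
Token 1: literal('J'). Output: "J"
Token 2: literal('J'). Output: "JJ"
Token 3: backref(off=2, len=4) (overlapping!). Copied 'JJJJ' from pos 0. Output: "JJJJJJ"
Token 4: literal('M'). Output: "JJJJJJM"
Token 5: literal('B'). Output: "JJJJJJMB"
Token 6: backref(off=1, len=2) (overlapping!). Copied 'BB' from pos 7. Output: "JJJJJJMBBB"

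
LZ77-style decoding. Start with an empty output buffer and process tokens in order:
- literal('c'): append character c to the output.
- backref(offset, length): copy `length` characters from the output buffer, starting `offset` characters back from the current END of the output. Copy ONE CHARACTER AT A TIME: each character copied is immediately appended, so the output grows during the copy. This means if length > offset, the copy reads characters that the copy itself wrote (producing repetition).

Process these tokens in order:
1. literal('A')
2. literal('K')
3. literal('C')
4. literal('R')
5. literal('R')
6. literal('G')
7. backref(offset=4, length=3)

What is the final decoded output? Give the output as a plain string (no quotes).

Answer: AKCRRGCRR

Derivation:
Token 1: literal('A'). Output: "A"
Token 2: literal('K'). Output: "AK"
Token 3: literal('C'). Output: "AKC"
Token 4: literal('R'). Output: "AKCR"
Token 5: literal('R'). Output: "AKCRR"
Token 6: literal('G'). Output: "AKCRRG"
Token 7: backref(off=4, len=3). Copied 'CRR' from pos 2. Output: "AKCRRGCRR"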